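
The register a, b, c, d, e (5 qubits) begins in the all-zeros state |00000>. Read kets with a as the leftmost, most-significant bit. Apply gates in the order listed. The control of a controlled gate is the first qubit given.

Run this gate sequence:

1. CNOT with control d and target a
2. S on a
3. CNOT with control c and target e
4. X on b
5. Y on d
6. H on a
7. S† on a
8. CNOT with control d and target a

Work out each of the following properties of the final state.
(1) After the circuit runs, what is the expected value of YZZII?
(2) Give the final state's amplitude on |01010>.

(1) The expectation value of YZZII is -1.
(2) The amplitude on |01010> is sqrt(2)/2.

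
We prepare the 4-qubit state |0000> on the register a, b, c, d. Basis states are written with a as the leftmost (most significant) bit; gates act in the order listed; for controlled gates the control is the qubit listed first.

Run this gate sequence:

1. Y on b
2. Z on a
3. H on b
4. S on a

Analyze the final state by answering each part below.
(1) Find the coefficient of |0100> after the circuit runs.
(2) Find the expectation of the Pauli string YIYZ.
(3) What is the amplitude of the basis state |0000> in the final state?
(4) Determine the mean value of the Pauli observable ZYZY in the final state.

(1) The final state's coefficient on |0100> equals -sqrt(2)*I/2.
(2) The observable YIYZ averages to 0.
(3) The amplitude on |0000> is sqrt(2)*I/2.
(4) The expectation value of ZYZY is 0.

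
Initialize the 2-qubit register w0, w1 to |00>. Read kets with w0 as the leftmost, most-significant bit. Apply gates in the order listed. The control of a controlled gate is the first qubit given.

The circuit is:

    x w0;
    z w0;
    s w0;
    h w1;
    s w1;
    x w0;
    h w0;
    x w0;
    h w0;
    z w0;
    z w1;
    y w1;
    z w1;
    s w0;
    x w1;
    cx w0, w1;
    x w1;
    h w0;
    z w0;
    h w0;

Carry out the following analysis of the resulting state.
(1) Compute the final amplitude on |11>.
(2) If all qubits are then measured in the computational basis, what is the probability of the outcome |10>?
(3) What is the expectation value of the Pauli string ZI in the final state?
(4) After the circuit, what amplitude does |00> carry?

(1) The final state's coefficient on |11> equals -sqrt(2)/2. Key observation: gates 7-10 undo each other exactly, leaving only the rest of the circuit to track.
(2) Outcome |10> occurs with probability 1/2.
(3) The observable ZI averages to -1.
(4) The amplitude on |00> is 0.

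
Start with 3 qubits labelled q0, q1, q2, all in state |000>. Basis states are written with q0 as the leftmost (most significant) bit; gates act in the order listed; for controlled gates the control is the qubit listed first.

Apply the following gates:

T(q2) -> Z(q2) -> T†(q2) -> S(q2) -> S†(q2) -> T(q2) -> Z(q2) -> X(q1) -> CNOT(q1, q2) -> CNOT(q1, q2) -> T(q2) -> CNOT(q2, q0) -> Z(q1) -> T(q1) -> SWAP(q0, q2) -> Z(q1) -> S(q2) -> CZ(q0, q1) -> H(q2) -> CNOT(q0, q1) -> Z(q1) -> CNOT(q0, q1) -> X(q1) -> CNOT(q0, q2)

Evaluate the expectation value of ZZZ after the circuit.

The observable ZZZ averages to 0. Key observation: the block from step 2 through step 7 cancels to the identity and can be dropped.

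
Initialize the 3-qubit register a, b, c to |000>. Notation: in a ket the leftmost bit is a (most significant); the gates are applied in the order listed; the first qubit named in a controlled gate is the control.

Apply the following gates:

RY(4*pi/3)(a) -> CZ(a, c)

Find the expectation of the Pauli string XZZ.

In the final state, XZZ has expectation -sqrt(3)/2.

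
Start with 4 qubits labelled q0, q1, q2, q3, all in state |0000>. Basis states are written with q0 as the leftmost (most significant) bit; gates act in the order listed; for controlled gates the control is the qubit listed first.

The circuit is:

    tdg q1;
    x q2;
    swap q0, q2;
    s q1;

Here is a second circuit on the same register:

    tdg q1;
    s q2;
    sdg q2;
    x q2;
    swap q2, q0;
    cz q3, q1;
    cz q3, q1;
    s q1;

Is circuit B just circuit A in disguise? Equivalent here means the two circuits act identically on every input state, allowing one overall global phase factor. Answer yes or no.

Yes: on every input state the two circuits agree up to one overall phase factor.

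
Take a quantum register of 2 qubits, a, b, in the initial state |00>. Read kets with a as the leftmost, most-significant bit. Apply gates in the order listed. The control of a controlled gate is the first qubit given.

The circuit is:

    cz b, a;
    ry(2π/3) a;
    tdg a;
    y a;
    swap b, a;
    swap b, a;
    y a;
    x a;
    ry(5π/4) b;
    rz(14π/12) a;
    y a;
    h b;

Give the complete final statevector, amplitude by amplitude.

The resulting statevector has amplitude sqrt(2)*(-sqrt(2 - sqrt(2)) + sqrt(sqrt(2) + 2))*exp(I*pi/12)/8 on |00>, sqrt(2)*(-sqrt(sqrt(2) + 2) - sqrt(2 - sqrt(2)))*exp(I*pi/12)/8 on |01>, sqrt(6)*(-sqrt(sqrt(2) + 2) + sqrt(2 - sqrt(2)))*exp(2*I*pi/3)/8 on |10>, sqrt(6)*(sqrt(2 - sqrt(2)) + sqrt(sqrt(2) + 2))*exp(2*I*pi/3)/8 on |11>. Key observation: gates 4-7 undo each other exactly, leaving only the rest of the circuit to track.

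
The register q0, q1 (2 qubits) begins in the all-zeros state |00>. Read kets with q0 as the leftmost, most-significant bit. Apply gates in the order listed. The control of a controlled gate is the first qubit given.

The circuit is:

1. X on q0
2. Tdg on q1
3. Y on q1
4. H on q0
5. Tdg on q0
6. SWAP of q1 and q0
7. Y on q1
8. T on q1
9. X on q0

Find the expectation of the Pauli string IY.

The expectation value of IY is 1.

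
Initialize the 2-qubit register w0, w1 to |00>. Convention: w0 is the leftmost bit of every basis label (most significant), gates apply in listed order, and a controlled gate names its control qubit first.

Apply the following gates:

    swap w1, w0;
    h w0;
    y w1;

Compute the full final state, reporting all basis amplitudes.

After the circuit, the state carries amplitude 0 on |00>, sqrt(2)*I/2 on |01>, 0 on |10>, sqrt(2)*I/2 on |11>.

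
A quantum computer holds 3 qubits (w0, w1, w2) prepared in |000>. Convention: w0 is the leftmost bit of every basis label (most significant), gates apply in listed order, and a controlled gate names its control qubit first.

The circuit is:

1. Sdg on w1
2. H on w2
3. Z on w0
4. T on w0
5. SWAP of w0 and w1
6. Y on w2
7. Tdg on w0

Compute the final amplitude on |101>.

|101> carries amplitude 0 in the final state.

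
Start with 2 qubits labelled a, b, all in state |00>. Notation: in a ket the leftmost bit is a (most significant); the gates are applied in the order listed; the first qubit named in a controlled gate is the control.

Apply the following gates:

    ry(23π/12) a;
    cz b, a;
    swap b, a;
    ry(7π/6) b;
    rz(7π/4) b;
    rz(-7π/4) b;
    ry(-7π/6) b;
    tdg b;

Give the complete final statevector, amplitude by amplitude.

The resulting statevector has amplitude -sqrt(3*sqrt(2) + 6)/4 - sqrt(2 - sqrt(2))/4 on |00>, (-sqrt(sqrt(2) + 2)/4 + sqrt(6 - 3*sqrt(2))/4)*exp(3*I*pi/4) on |01>, 0 on |10>, 0 on |11>.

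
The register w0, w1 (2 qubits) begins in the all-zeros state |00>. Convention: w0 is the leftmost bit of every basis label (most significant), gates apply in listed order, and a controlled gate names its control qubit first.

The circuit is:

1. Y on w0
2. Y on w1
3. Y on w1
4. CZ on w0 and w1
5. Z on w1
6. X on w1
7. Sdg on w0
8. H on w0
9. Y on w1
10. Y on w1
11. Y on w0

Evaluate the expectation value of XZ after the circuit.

The expectation value of XZ is -1.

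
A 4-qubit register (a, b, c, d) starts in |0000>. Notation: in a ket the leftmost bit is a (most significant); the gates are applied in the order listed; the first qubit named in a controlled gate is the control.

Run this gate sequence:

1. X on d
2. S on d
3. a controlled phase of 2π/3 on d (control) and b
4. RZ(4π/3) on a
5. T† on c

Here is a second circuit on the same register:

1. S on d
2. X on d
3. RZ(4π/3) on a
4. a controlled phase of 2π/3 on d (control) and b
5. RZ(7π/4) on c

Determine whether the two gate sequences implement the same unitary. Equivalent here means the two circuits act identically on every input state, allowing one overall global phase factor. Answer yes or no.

No: there is an input state on which the two circuits produce genuinely different outputs (not merely differing by a phase).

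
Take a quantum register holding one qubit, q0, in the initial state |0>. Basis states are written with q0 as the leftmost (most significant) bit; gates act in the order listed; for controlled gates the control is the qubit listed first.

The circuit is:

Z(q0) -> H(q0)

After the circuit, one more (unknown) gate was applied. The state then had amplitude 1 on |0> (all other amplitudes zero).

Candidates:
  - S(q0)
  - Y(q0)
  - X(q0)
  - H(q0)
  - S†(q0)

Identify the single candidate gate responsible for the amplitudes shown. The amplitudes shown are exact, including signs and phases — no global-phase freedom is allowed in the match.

The applied gate was H(q0).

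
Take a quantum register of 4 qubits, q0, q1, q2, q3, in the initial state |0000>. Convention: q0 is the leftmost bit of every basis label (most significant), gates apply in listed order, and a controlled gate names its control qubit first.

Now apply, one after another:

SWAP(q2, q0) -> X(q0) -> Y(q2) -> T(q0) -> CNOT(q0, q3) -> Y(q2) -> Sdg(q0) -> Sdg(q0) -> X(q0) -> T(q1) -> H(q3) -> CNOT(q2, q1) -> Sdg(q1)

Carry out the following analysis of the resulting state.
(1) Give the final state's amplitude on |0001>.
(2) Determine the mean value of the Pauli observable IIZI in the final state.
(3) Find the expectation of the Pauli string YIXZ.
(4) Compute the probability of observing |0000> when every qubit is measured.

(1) |0001> carries amplitude sqrt(2)*exp(I*pi/4)/2 in the final state.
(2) The expectation value of IIZI is 1.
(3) The observable YIXZ averages to 0.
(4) A full measurement returns |0000> with probability 1/2.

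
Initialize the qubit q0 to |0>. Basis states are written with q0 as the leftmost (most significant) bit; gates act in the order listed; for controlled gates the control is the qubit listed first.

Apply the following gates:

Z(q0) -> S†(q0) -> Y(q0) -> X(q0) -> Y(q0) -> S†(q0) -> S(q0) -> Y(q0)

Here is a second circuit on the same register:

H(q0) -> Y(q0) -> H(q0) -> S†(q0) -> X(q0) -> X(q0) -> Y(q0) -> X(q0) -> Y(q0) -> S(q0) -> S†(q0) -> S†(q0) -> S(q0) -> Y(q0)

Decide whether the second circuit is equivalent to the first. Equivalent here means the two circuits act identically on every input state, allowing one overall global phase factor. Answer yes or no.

No: there is an input state on which the two circuits produce genuinely different outputs (not merely differing by a phase).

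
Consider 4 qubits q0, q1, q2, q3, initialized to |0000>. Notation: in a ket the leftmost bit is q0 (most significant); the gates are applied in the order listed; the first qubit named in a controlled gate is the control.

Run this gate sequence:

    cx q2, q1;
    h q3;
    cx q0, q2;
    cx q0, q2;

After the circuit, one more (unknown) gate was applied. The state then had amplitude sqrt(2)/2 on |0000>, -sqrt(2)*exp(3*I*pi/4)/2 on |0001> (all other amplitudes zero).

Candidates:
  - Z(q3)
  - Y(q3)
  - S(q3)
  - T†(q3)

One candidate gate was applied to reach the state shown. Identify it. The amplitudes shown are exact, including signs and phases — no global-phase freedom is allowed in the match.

The applied gate was T†(q3). Key observation: steps 3-4 multiply out to the identity, so the circuit reduces to the remaining gates.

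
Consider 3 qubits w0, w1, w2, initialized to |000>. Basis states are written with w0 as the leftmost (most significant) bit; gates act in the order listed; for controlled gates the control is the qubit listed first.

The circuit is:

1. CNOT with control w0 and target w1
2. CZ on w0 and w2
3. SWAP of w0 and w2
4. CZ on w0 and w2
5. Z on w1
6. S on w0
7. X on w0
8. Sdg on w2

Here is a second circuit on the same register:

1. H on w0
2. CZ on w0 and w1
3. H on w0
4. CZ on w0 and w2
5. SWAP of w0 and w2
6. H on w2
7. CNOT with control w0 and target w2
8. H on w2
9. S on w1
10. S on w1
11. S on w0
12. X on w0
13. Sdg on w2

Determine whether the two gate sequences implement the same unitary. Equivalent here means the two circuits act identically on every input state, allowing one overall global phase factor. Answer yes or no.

No: there is an input state on which the two circuits produce genuinely different outputs (not merely differing by a phase).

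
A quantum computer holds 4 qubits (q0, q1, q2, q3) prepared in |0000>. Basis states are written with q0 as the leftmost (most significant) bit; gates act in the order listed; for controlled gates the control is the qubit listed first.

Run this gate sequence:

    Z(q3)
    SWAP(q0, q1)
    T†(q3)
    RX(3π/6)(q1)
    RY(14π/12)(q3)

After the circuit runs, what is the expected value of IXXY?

The observable IXXY averages to 0.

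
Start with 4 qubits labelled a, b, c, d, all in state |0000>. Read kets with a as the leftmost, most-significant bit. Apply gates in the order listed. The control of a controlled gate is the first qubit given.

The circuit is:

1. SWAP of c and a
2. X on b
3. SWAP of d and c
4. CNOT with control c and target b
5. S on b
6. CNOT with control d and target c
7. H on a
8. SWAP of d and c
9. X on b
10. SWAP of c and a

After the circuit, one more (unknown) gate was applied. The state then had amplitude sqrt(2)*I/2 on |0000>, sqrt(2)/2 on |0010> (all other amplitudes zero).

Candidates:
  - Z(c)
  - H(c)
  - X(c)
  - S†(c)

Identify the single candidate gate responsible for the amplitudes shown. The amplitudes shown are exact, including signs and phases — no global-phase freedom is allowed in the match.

The unique candidate consistent with the amplitudes is S†(c).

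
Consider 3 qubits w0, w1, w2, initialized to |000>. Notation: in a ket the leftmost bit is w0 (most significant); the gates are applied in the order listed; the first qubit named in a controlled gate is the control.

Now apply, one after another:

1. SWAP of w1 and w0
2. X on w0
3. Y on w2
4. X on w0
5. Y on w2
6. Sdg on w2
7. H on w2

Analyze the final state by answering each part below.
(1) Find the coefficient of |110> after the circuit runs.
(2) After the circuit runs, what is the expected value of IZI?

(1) |110> carries amplitude 0 in the final state.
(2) The observable IZI averages to 1.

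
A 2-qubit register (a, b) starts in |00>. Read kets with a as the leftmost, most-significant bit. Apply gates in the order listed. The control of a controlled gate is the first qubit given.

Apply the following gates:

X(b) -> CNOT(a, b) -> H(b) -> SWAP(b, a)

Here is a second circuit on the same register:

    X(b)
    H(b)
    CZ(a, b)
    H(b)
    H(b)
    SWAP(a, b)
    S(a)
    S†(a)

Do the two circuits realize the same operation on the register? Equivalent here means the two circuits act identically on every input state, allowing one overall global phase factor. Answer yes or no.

Yes: on every input state the two circuits agree up to one overall phase factor.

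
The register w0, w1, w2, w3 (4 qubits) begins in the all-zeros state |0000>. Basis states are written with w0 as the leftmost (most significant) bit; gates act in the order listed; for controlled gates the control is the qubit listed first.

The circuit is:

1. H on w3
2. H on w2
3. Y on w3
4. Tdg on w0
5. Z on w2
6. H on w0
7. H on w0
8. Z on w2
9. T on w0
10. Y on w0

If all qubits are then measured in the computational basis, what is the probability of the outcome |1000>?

The probability of measuring |1000> is 1/4. Key observation: the block from step 4 through step 9 cancels to the identity and can be dropped.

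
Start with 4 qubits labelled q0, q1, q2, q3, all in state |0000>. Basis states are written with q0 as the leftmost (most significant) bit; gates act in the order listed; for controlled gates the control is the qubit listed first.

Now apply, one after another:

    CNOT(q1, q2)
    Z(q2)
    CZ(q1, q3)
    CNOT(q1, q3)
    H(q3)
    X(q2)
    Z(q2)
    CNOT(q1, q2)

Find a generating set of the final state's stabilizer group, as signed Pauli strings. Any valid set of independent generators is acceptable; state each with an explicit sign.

The stabilizer group can be generated by +IIIX, +ZIII, +IZII, -IIZI, among other valid generating sets.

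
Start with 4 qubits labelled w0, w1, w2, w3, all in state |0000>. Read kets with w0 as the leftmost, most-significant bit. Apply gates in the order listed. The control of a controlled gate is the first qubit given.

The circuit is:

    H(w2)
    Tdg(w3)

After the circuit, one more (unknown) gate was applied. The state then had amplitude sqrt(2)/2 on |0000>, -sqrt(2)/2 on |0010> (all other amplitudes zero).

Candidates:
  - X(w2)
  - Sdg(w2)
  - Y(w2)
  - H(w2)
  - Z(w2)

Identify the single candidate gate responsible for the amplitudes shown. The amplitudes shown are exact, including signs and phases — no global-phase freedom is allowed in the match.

It was Z(w2) that produced the state shown.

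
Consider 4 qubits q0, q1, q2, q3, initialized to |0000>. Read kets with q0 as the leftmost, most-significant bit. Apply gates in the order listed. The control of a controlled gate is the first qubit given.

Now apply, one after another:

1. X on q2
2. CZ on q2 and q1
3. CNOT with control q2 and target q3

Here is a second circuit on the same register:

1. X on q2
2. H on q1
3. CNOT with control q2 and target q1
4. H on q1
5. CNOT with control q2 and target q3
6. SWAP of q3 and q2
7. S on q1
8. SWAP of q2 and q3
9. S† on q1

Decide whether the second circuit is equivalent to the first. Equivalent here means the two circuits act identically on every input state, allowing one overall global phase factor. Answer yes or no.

Yes: on every input state the two circuits agree up to one overall phase factor.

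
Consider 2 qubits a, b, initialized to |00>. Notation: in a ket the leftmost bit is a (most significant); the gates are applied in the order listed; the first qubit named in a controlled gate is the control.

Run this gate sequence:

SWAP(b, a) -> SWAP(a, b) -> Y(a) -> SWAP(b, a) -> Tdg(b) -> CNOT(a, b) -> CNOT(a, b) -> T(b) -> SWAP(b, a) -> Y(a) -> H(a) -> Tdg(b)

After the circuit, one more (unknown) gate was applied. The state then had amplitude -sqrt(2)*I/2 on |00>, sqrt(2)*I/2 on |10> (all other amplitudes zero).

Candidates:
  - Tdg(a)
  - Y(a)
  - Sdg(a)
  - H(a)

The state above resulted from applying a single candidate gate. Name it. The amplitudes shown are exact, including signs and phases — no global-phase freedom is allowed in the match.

It was Y(a) that produced the state shown.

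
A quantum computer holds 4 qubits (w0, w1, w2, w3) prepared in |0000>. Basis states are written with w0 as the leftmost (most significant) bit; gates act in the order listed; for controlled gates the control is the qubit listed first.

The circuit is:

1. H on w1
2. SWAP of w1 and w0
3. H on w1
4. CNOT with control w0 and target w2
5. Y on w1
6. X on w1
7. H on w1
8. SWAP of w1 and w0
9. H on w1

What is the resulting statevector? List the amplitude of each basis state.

After the circuit, the state carries amplitude I/2 on |1000>, I/2 on |1010>, I/2 on |1100>, -I/2 on |1110>, and 0 on every other basis state.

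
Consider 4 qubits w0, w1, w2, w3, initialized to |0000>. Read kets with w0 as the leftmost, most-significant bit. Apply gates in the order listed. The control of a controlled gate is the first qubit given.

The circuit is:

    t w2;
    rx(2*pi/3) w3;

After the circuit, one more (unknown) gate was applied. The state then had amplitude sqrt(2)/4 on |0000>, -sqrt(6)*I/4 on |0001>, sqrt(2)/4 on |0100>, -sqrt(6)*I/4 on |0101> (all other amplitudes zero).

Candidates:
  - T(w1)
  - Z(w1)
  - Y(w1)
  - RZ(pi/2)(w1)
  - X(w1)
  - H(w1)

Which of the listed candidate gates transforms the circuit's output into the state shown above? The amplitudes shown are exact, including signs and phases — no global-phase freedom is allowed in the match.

The unique candidate consistent with the amplitudes is H(w1).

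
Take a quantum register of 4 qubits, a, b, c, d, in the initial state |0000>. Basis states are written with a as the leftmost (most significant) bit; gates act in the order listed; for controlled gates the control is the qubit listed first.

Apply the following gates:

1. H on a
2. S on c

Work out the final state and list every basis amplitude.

The resulting statevector has amplitude sqrt(2)/2 on |0000>, sqrt(2)/2 on |1000>, and 0 on every other basis state.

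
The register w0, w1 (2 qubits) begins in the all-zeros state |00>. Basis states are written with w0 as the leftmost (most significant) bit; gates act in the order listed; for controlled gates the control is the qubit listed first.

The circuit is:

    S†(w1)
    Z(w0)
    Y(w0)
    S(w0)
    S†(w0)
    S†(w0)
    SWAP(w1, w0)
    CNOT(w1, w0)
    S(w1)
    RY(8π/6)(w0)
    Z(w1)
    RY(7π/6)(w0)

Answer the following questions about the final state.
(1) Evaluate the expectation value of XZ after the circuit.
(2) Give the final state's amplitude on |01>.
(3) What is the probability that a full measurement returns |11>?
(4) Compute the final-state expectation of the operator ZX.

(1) The expectation value of XZ is 1.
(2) The final state's coefficient on |01> equals -sqrt(2)*I/2.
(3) Outcome |11> occurs with probability 1/2.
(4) The observable ZX averages to 0.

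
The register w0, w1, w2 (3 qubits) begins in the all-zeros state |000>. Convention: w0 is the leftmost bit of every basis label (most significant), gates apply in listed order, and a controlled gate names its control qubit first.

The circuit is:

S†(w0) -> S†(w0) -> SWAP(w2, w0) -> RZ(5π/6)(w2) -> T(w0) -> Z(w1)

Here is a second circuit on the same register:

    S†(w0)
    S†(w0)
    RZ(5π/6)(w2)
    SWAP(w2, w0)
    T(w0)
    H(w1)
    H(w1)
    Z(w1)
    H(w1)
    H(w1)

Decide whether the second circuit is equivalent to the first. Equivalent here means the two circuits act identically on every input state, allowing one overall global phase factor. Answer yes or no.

No: there is an input state on which the two circuits produce genuinely different outputs (not merely differing by a phase).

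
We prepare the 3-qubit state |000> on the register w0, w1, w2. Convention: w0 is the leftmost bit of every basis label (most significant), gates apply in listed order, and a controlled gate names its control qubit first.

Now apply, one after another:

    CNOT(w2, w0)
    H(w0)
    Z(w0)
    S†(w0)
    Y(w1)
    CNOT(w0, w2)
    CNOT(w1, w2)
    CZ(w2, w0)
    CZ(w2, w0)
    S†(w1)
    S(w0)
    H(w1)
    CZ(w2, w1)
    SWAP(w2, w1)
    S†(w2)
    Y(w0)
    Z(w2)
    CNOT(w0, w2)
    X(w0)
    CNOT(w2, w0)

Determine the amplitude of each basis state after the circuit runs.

The final amplitudes are 0 on |000>, 1/2 on |001>, -1/2 on |010>, 0 on |011>, I/2 on |100>, 0 on |101>, 0 on |110>, I/2 on |111>.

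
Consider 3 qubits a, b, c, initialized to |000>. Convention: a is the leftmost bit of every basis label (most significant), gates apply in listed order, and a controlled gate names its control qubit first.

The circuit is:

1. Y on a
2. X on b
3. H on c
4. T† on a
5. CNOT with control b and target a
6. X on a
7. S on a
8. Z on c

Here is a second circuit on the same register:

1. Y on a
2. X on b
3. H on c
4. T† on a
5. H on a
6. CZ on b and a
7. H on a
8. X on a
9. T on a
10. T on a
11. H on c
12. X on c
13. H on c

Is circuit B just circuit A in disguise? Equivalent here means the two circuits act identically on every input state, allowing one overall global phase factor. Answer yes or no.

Yes — the two circuits implement the same unitary up to a global phase.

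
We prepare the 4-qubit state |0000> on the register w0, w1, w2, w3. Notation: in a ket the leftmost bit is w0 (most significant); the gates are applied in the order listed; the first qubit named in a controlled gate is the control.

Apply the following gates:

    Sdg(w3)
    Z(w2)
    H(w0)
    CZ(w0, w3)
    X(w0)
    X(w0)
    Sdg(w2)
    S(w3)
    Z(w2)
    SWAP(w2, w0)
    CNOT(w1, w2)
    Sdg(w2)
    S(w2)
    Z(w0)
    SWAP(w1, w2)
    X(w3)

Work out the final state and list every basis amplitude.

The resulting statevector has amplitude sqrt(2)/2 on |0001>, sqrt(2)/2 on |0101>, and 0 on every other basis state.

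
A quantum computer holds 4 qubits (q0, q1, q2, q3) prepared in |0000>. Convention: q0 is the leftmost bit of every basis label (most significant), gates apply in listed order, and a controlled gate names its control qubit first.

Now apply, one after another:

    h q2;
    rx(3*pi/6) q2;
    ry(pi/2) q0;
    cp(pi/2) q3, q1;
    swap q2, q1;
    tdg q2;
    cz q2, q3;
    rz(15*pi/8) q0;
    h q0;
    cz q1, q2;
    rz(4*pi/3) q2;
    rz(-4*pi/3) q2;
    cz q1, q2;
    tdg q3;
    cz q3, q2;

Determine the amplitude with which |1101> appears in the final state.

The amplitude on |1101> is 0. Key observation: gates 10-13 undo each other exactly, leaving only the rest of the circuit to track.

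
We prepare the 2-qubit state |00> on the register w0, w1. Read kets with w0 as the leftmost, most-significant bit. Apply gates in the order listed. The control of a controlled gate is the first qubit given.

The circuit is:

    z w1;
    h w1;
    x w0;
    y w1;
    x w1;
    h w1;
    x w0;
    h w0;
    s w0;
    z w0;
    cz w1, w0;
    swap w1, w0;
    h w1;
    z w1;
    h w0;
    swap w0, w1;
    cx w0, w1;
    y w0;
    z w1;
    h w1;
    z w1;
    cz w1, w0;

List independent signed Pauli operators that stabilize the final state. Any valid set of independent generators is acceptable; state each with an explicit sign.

The final state is stabilized by the group generated by -YI, +IZ; other independent generating sets are equally valid.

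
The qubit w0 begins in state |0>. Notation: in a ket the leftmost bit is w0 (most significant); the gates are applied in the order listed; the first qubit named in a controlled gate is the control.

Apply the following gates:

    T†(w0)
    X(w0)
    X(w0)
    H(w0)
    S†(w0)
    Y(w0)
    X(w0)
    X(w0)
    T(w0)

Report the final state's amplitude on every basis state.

The resulting statevector has amplitude -sqrt(2)/2 on |0>, sqrt(2)*exp(3*I*pi/4)/2 on |1>.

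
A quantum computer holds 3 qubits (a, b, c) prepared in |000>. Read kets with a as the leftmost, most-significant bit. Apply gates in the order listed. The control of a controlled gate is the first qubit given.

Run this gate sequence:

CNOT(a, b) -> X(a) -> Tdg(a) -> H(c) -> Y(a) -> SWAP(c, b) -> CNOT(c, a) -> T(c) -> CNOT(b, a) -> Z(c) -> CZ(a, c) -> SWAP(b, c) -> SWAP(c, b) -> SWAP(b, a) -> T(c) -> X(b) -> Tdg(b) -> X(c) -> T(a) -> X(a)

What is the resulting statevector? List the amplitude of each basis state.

The final amplitudes are -sqrt(2)*I/2 on |001>, -sqrt(2)/2 on |111>, and 0 on every other basis state.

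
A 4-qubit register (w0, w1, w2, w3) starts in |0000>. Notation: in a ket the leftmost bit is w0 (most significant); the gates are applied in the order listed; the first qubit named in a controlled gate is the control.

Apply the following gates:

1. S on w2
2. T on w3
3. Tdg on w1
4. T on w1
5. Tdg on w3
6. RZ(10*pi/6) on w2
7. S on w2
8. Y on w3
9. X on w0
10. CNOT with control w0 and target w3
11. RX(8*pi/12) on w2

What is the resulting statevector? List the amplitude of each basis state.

After the circuit, the state carries amplitude -exp(2*I*pi/3)/2 on |1000>, -sqrt(3)*exp(I*pi/6)/2 on |1010>, and 0 on every other basis state. Key observation: gates 2-5 undo each other exactly, leaving only the rest of the circuit to track.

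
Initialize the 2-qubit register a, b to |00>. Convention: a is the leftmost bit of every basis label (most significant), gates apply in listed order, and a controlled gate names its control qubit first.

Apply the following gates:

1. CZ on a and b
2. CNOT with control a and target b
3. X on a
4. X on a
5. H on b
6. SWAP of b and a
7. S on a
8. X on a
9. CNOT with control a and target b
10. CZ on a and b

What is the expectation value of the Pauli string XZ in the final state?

The observable XZ averages to 0.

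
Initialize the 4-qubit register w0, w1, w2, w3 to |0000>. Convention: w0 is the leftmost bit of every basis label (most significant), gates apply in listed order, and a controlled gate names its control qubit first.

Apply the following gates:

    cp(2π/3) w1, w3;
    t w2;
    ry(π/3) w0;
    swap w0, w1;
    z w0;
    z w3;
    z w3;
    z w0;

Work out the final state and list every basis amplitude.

The resulting statevector has amplitude sqrt(3)/2 on |0000>, 1/2 on |0100>, and 0 on every other basis state.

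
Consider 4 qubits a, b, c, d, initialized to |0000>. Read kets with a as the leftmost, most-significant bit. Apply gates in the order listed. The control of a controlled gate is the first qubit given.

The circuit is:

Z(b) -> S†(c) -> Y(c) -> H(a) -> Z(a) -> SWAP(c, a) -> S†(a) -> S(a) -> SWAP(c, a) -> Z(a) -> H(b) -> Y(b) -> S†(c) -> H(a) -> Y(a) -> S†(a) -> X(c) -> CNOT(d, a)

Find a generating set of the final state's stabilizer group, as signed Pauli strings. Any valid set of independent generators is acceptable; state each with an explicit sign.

The final state is stabilized by the group generated by -IXII, -ZIII, +IIZI, +IIIZ; other independent generating sets are equally valid.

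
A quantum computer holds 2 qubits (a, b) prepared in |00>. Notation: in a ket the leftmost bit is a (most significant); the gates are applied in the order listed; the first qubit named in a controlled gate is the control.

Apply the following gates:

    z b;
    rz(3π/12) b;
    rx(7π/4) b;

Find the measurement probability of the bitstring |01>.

A full measurement returns |01> with probability 1/2 - sqrt(2)/4.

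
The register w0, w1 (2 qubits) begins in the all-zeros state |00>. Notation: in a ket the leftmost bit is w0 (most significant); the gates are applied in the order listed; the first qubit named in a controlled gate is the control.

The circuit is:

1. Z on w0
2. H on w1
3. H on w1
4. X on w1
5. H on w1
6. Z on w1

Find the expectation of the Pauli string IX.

The observable IX averages to 1. Key observation: gates 3-6 undo each other exactly, leaving only the rest of the circuit to track.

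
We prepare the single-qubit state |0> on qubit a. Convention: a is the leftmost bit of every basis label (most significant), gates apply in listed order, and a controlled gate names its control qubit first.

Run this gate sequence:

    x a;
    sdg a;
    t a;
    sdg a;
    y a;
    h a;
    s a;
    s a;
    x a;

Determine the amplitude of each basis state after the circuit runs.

After the circuit, the state carries amplitude -sqrt(2)*exp(3*I*pi/4)/2 on |0>, sqrt(2)*exp(3*I*pi/4)/2 on |1>.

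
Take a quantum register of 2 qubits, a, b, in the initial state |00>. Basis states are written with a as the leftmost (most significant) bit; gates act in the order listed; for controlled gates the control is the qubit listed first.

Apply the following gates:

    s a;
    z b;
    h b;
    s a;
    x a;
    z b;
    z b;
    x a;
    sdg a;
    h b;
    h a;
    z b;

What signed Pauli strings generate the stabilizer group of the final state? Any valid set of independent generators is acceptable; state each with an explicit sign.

One valid set of independent stabilizer generators is +XI, +IZ (any independent generating set of the same group is equally correct).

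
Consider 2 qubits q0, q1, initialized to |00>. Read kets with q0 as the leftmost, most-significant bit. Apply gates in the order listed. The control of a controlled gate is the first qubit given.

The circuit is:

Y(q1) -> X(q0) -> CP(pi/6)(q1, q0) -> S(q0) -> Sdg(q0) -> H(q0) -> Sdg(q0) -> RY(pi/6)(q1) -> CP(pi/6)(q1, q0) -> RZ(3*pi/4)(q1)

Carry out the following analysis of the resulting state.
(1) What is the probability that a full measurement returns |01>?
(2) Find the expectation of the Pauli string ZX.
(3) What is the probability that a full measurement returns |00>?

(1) A full measurement returns |01> with probability sqrt(3)/8 + 1/4.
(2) In the final state, ZX has expectation -sqrt(6)/16 + sqrt(2)/16.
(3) Outcome |00> occurs with probability 1/4 - sqrt(3)/8.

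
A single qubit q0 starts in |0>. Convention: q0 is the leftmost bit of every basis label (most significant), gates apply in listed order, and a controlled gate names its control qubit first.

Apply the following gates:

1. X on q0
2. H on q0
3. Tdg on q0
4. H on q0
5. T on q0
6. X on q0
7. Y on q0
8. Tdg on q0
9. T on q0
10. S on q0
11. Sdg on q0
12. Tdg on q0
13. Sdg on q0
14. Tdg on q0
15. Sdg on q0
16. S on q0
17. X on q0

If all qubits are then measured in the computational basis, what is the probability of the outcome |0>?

A full measurement returns |0> with probability sqrt(2)/4 + 1/2. Key observation: steps 9-12 multiply out to the identity, so the circuit reduces to the remaining gates.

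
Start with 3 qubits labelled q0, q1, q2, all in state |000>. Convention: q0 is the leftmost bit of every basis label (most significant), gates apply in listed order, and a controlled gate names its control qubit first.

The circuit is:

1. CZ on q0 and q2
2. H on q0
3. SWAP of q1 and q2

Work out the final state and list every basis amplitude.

The resulting statevector has amplitude sqrt(2)/2 on |000>, sqrt(2)/2 on |100>, and 0 on every other basis state.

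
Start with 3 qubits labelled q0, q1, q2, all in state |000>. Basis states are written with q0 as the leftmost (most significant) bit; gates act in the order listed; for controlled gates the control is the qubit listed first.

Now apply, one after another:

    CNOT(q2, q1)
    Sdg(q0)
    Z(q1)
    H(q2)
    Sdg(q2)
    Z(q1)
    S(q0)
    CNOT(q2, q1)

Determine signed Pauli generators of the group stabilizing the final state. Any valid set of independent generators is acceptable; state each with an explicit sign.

The final state is stabilized by the group generated by -IXY, +ZII, +IZZ; other independent generating sets are equally valid.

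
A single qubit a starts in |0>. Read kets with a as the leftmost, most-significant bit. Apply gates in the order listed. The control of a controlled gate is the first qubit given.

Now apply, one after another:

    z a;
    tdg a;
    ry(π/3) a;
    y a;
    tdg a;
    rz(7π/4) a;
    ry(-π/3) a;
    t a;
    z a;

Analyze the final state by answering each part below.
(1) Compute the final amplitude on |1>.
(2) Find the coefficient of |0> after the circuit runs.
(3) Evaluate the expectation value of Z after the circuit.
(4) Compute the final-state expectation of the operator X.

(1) The final state's coefficient on |1> equals (3 + I)*exp(3*I*pi/8)/4.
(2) The amplitude on |0> is sqrt(3)*(-1 + I)*exp(I*pi/8)/4.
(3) The expectation value of Z is -1/4.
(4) The observable X averages to sqrt(6)/8.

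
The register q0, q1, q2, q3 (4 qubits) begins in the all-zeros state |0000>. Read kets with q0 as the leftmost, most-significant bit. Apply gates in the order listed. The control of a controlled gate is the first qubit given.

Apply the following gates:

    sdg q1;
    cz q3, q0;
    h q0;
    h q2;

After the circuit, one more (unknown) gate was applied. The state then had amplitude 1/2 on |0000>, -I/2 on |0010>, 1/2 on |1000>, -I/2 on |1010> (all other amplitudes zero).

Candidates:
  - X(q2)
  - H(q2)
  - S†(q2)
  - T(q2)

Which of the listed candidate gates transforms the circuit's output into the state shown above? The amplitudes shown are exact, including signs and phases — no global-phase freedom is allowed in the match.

The unique candidate consistent with the amplitudes is S†(q2).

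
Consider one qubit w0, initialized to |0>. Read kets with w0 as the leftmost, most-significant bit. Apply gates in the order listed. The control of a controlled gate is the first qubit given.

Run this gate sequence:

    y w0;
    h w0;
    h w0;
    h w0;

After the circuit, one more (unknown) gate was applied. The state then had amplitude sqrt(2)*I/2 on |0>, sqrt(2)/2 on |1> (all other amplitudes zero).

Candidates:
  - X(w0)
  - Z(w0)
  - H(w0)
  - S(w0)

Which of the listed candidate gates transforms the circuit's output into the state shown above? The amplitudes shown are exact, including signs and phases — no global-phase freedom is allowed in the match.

The applied gate was S(w0). Key observation: gates 2-3 undo each other exactly, leaving only the rest of the circuit to track.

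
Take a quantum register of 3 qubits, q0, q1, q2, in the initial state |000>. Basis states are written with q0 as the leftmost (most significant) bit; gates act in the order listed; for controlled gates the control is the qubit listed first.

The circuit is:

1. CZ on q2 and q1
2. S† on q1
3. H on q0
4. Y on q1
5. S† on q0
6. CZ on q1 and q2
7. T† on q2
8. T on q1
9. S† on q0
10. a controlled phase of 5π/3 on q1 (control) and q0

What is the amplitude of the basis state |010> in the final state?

|010> carries amplitude sqrt(2)*exp(3*I*pi/4)/2 in the final state.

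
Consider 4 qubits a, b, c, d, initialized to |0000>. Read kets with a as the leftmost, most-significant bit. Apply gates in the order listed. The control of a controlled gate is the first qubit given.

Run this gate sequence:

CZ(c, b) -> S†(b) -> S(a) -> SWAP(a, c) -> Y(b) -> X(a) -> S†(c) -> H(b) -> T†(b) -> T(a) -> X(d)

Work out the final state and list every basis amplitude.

The resulting statevector has amplitude sqrt(2)*exp(3*I*pi/4)/2 on |1001>, -sqrt(2)*I/2 on |1101>, and 0 on every other basis state.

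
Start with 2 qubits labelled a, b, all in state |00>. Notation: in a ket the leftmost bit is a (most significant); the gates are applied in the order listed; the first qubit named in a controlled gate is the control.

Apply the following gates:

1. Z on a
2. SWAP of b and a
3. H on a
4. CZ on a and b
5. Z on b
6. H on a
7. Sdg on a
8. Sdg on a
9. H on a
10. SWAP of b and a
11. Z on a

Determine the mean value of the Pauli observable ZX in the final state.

In the final state, ZX has expectation 1.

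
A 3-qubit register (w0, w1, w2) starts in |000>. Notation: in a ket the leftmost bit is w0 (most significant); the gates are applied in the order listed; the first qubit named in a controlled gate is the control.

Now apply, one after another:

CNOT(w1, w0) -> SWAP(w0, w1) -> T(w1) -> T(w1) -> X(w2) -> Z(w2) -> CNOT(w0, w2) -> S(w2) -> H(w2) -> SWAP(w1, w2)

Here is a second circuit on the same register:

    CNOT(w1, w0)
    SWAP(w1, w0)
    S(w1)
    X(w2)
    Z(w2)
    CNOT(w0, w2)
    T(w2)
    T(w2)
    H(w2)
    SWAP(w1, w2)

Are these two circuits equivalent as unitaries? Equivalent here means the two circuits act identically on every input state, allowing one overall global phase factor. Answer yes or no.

Yes, they are equivalent — the unitaries differ by at most a global phase.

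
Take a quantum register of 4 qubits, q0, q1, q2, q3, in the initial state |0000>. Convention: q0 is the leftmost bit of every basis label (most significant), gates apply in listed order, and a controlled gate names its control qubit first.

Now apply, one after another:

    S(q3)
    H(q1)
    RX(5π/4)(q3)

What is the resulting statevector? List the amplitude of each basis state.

The resulting statevector has amplitude -sqrt(4 - 2*sqrt(2))/4 on |0000>, -I*sqrt(2*sqrt(2) + 4)/4 on |0001>, -sqrt(4 - 2*sqrt(2))/4 on |0100>, -I*sqrt(2*sqrt(2) + 4)/4 on |0101>, and 0 on every other basis state.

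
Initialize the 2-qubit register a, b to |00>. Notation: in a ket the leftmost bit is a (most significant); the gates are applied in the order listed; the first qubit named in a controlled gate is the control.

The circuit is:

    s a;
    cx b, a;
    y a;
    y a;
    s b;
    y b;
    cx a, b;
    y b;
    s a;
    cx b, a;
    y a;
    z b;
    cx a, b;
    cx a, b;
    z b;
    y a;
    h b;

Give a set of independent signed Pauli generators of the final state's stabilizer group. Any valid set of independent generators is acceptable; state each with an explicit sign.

The final state is stabilized by the group generated by +IX, +ZI; other independent generating sets are equally valid. Key observation: the block from step 11 through step 16 cancels to the identity and can be dropped.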